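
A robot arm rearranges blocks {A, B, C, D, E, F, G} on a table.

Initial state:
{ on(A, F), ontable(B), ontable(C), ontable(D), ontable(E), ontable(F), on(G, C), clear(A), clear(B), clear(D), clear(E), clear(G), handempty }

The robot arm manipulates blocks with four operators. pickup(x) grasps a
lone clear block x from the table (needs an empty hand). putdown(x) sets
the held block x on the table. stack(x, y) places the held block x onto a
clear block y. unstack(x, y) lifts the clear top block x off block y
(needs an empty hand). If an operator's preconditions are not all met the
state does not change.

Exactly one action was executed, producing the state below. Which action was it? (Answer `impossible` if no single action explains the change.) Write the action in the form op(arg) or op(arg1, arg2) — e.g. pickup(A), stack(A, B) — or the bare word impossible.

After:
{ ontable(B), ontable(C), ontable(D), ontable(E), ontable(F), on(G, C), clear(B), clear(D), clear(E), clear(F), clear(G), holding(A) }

unstack(A, F)

target: towers=[B; C/G; D; E; F] holding=A
         pickup(B) → towers=[C/G; D; E; F/A] holding=B
     unstack(G, C) → towers=[B; C; D; E; F/A] holding=G
         pickup(D) → towers=[B; C/G; E; F/A] holding=D
     unstack(A, F) → towers=[B; C/G; D; E; F] holding=A  ← match
         pickup(E) → towers=[B; C/G; D; F/A] holding=E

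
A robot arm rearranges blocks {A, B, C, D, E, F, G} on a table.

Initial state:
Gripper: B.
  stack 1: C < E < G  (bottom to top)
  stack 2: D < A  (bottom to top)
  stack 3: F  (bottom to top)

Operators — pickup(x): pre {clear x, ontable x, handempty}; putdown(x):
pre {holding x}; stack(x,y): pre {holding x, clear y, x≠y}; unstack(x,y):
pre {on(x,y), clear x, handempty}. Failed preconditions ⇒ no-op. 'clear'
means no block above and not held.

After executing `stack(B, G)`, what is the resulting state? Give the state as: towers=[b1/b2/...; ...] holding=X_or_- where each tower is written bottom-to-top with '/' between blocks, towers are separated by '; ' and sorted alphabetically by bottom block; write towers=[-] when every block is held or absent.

before: towers=[C/E/G; D/A; F] holding=B
pre[stack(B, G)]: holding(B) ✓, clear(G) ✓, B≠G ✓
all met → apply stack(B, G)
after:  towers=[C/E/G/B; D/A; F] holding=-

towers=[C/E/G/B; D/A; F] holding=-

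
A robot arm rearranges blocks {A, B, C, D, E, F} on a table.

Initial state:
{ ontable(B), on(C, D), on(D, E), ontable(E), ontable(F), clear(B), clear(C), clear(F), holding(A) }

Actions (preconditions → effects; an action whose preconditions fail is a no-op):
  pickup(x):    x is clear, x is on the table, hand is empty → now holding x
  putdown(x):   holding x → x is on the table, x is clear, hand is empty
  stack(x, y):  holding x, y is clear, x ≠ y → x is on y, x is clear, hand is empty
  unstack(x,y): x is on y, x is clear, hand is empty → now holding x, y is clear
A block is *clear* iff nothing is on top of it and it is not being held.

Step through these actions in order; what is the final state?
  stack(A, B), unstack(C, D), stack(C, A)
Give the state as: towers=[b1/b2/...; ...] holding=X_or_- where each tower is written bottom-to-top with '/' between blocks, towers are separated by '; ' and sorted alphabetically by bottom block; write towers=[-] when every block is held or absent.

step 1 (stack(A, B)): towers=[B/A; E/D/C; F] holding=-
step 2 (unstack(C, D)): towers=[B/A; E/D; F] holding=C
step 3 (stack(C, A)): towers=[B/A/C; E/D; F] holding=-

towers=[B/A/C; E/D; F] holding=-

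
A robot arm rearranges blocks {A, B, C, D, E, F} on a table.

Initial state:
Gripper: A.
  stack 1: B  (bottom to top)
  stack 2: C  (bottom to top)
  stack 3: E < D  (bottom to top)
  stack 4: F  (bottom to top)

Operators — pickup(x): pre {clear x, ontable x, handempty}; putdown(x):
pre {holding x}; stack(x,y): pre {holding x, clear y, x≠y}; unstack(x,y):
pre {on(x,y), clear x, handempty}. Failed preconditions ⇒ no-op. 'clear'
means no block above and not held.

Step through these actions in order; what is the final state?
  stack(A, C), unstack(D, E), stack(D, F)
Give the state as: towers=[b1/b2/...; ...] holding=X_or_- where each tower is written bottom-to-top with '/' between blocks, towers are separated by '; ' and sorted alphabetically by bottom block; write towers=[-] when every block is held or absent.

towers=[B; C/A; E; F/D] holding=-

step 1 (stack(A, C)): towers=[B; C/A; E/D; F] holding=-
step 2 (unstack(D, E)): towers=[B; C/A; E; F] holding=D
step 3 (stack(D, F)): towers=[B; C/A; E; F/D] holding=-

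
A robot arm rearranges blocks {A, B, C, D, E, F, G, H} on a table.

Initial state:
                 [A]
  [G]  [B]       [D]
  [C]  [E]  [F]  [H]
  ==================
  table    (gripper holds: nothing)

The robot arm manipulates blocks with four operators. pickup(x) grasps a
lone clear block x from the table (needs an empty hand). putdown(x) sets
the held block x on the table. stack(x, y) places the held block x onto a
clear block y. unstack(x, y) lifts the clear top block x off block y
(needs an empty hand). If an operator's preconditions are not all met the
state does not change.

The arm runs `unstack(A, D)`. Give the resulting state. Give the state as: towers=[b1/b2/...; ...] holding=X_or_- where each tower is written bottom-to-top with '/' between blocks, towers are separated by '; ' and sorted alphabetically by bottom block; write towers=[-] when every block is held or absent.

before: towers=[C/G; E/B; F; H/D/A] holding=-
pre[unstack(A, D)]: on(A,D) ✓, clear(A) ✓, handempty ✓
all met → apply unstack(A, D)
after:  towers=[C/G; E/B; F; H/D] holding=A

towers=[C/G; E/B; F; H/D] holding=A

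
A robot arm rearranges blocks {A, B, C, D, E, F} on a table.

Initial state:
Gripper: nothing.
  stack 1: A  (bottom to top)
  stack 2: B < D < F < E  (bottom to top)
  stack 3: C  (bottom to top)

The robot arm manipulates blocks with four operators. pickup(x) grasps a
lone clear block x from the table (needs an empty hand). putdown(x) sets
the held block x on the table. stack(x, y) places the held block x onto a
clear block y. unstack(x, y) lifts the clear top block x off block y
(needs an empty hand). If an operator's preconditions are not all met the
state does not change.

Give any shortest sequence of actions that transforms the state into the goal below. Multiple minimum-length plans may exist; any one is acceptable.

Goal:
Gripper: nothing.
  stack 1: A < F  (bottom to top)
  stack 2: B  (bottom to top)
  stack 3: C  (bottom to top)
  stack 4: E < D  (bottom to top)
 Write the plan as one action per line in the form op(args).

step 1 (unstack(E, F)): towers=[A; B/D/F; C] holding=E
step 2 (putdown(E)): towers=[A; B/D/F; C; E] holding=-
step 3 (unstack(F, D)): towers=[A; B/D; C; E] holding=F
step 4 (stack(F, A)): towers=[A/F; B/D; C; E] holding=-
step 5 (unstack(D, B)): towers=[A/F; B; C; E] holding=D
step 6 (stack(D, E)): towers=[A/F; B; C; E/D] holding=-
goal check: towers=[A/F; B; C; E/D] holding=- — reached (length 6, optimal by BFS)

unstack(E, F)
putdown(E)
unstack(F, D)
stack(F, A)
unstack(D, B)
stack(D, E)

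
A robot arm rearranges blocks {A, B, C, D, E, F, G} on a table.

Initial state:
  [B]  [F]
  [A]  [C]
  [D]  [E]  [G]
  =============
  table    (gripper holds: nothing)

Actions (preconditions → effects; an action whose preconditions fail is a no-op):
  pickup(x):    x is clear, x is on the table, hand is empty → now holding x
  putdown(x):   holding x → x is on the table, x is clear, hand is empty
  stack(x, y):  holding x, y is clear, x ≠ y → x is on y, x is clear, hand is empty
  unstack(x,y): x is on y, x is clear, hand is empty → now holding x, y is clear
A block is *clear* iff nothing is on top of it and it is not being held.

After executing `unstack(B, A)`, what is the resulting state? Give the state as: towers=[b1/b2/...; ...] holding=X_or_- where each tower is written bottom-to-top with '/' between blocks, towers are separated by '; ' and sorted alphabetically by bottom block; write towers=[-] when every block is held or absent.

towers=[D/A; E/C/F; G] holding=B

before: towers=[D/A/B; E/C/F; G] holding=-
pre[unstack(B, A)]: on(B,A) ✓, clear(B) ✓, handempty ✓
all met → apply unstack(B, A)
after:  towers=[D/A; E/C/F; G] holding=B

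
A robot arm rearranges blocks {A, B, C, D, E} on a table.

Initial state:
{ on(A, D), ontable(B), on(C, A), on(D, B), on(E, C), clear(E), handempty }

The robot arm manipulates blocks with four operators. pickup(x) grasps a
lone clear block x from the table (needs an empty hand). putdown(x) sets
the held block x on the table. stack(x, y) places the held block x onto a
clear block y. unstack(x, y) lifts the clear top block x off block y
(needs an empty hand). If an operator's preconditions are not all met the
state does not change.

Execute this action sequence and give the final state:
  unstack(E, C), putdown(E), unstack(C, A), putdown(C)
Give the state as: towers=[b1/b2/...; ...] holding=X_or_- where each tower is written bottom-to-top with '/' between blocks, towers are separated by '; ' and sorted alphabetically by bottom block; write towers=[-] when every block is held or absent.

step 1 (unstack(E, C)): towers=[B/D/A/C] holding=E
step 2 (putdown(E)): towers=[B/D/A/C; E] holding=-
step 3 (unstack(C, A)): towers=[B/D/A; E] holding=C
step 4 (putdown(C)): towers=[B/D/A; C; E] holding=-

towers=[B/D/A; C; E] holding=-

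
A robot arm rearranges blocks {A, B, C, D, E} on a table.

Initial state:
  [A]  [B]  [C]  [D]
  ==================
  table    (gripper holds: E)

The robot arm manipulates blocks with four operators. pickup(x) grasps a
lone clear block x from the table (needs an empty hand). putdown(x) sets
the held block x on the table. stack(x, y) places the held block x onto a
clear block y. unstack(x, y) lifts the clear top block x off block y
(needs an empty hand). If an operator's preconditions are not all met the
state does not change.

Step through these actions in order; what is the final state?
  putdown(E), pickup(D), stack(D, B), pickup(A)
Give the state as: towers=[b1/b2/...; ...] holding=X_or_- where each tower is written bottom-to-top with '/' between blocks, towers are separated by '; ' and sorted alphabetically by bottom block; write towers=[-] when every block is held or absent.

towers=[B/D; C; E] holding=A

step 1 (putdown(E)): towers=[A; B; C; D; E] holding=-
step 2 (pickup(D)): towers=[A; B; C; E] holding=D
step 3 (stack(D, B)): towers=[A; B/D; C; E] holding=-
step 4 (pickup(A)): towers=[B/D; C; E] holding=A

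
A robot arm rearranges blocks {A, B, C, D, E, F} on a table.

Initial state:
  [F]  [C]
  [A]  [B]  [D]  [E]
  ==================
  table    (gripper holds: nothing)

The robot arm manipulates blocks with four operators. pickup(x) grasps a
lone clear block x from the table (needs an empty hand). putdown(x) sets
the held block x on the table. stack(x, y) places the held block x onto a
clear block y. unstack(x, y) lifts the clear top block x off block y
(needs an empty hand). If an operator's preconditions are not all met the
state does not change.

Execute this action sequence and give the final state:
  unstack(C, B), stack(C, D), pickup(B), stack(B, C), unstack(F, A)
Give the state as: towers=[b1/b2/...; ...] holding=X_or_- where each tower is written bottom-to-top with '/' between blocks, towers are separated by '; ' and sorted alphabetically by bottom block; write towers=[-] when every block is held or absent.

step 1 (unstack(C, B)): towers=[A/F; B; D; E] holding=C
step 2 (stack(C, D)): towers=[A/F; B; D/C; E] holding=-
step 3 (pickup(B)): towers=[A/F; D/C; E] holding=B
step 4 (stack(B, C)): towers=[A/F; D/C/B; E] holding=-
step 5 (unstack(F, A)): towers=[A; D/C/B; E] holding=F

towers=[A; D/C/B; E] holding=F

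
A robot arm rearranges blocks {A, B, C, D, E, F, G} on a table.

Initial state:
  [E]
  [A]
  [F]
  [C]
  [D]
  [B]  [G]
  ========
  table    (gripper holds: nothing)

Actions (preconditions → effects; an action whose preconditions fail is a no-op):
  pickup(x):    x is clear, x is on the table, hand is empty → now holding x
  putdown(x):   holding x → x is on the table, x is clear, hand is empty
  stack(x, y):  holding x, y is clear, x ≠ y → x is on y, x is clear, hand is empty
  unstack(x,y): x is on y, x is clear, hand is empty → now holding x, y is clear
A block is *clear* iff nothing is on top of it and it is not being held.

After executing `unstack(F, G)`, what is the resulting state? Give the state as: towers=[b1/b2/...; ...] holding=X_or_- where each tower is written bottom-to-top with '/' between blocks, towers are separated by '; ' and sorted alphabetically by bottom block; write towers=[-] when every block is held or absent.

towers=[B/D/C/F/A/E; G] holding=-

before: towers=[B/D/C/F/A/E; G] holding=-
pre[unstack(F, G)]: on(F,G) fail, clear(F) fail, handempty ok
on(F,G), clear(F) unmet → unstack(F, G) is a no-op
after:  towers=[B/D/C/F/A/E; G] holding=-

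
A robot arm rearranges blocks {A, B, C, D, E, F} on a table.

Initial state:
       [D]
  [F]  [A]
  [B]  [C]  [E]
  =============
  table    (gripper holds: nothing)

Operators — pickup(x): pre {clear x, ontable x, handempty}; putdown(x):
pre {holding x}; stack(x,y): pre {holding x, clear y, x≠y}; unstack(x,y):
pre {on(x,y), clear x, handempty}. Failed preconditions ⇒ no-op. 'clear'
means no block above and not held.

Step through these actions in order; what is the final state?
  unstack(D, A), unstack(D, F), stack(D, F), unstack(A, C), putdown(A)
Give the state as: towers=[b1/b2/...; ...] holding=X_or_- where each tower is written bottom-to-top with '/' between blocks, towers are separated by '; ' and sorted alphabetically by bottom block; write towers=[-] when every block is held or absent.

step 1 (unstack(D, A)): towers=[B/F; C/A; E] holding=D
step 2 (unstack(D, F)) [no-op]: towers=[B/F; C/A; E] holding=D
step 3 (stack(D, F)): towers=[B/F/D; C/A; E] holding=-
step 4 (unstack(A, C)): towers=[B/F/D; C; E] holding=A
step 5 (putdown(A)): towers=[A; B/F/D; C; E] holding=-

towers=[A; B/F/D; C; E] holding=-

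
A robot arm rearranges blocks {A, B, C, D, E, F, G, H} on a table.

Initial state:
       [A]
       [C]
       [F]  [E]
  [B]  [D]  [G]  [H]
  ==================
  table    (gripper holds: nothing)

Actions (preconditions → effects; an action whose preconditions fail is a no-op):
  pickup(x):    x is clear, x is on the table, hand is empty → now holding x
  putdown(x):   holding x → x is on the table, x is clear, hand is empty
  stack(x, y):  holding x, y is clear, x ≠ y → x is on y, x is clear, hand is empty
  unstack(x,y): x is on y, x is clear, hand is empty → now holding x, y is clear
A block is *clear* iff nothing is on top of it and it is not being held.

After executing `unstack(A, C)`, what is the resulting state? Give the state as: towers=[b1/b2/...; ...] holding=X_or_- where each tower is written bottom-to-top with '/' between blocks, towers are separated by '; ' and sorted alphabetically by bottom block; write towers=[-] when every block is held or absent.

towers=[B; D/F/C; G/E; H] holding=A

before: towers=[B; D/F/C/A; G/E; H] holding=-
pre[unstack(A, C)]: on(A,C) yes, clear(A) yes, handempty yes
all met → apply unstack(A, C)
after:  towers=[B; D/F/C; G/E; H] holding=A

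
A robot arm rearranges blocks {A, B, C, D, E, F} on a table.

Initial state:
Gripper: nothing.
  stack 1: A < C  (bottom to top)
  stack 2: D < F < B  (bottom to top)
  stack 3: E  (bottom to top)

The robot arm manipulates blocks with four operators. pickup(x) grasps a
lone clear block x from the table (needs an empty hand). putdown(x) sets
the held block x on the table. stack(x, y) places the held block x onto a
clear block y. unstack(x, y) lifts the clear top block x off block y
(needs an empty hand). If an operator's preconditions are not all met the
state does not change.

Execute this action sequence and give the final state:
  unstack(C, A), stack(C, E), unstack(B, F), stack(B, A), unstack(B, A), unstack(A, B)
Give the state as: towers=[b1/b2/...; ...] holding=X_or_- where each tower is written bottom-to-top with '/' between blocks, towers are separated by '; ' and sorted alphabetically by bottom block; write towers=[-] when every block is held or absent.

step 1 (unstack(C, A)): towers=[A; D/F/B; E] holding=C
step 2 (stack(C, E)): towers=[A; D/F/B; E/C] holding=-
step 3 (unstack(B, F)): towers=[A; D/F; E/C] holding=B
step 4 (stack(B, A)): towers=[A/B; D/F; E/C] holding=-
step 5 (unstack(B, A)): towers=[A; D/F; E/C] holding=B
step 6 (unstack(A, B)) [no-op]: towers=[A; D/F; E/C] holding=B

towers=[A; D/F; E/C] holding=B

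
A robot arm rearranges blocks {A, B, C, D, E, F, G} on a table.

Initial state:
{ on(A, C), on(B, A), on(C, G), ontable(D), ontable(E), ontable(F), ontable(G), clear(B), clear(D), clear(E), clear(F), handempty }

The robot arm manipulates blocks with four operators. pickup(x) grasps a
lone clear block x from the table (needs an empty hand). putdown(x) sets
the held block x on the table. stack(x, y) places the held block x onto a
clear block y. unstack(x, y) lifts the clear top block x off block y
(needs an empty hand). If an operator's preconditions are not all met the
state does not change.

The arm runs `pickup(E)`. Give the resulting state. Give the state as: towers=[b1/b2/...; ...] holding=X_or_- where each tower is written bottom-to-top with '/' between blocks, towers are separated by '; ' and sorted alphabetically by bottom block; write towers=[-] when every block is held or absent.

towers=[D; F; G/C/A/B] holding=E

before: towers=[D; E; F; G/C/A/B] holding=-
pre[pickup(E)]: clear(E) yes, ontable(E) yes, handempty yes
all met → apply pickup(E)
after:  towers=[D; F; G/C/A/B] holding=E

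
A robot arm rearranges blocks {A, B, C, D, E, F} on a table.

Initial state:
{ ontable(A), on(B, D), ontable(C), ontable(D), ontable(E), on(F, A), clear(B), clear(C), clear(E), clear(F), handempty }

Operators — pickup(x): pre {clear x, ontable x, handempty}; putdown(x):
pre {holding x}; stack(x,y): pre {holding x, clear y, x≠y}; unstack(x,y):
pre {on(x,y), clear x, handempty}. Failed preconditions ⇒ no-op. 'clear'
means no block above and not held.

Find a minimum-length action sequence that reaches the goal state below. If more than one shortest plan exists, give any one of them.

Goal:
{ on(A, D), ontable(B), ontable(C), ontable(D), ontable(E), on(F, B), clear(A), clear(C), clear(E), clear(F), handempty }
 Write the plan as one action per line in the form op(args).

unstack(B, D)
putdown(B)
unstack(F, A)
stack(F, B)
pickup(A)
stack(A, D)

step 1 (unstack(B, D)): towers=[A/F; C; D; E] holding=B
step 2 (putdown(B)): towers=[A/F; B; C; D; E] holding=-
step 3 (unstack(F, A)): towers=[A; B; C; D; E] holding=F
step 4 (stack(F, B)): towers=[A; B/F; C; D; E] holding=-
step 5 (pickup(A)): towers=[B/F; C; D; E] holding=A
step 6 (stack(A, D)): towers=[B/F; C; D/A; E] holding=-
goal check: towers=[B/F; C; D/A; E] holding=- — reached (length 6, optimal by BFS)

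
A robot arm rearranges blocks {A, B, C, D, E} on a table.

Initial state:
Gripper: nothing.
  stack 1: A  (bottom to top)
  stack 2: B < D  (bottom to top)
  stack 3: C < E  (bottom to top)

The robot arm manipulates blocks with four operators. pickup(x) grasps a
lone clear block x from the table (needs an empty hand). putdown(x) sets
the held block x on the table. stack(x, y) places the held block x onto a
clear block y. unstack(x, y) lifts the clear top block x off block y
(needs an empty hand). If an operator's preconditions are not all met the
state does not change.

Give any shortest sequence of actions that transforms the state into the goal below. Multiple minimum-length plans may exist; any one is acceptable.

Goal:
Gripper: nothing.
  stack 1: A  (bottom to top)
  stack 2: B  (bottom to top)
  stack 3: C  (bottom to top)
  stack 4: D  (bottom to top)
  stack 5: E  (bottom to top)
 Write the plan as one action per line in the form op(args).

unstack(D, B)
putdown(D)
unstack(E, C)
putdown(E)

step 1 (unstack(D, B)): towers=[A; B; C/E] holding=D
step 2 (putdown(D)): towers=[A; B; C/E; D] holding=-
step 3 (unstack(E, C)): towers=[A; B; C; D] holding=E
step 4 (putdown(E)): towers=[A; B; C; D; E] holding=-
goal check: towers=[A; B; C; D; E] holding=- — reached (length 4, optimal by BFS)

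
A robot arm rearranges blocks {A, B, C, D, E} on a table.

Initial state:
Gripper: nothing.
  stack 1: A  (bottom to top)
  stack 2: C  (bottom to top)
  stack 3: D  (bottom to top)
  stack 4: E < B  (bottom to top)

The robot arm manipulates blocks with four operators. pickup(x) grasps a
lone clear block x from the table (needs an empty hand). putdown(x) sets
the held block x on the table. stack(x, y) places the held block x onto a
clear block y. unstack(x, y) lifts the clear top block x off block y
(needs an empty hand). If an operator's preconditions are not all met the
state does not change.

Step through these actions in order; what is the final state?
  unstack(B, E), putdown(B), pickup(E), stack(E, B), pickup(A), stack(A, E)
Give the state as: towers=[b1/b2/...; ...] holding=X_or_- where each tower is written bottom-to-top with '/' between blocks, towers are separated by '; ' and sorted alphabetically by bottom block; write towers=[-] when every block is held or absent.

towers=[B/E/A; C; D] holding=-

step 1 (unstack(B, E)): towers=[A; C; D; E] holding=B
step 2 (putdown(B)): towers=[A; B; C; D; E] holding=-
step 3 (pickup(E)): towers=[A; B; C; D] holding=E
step 4 (stack(E, B)): towers=[A; B/E; C; D] holding=-
step 5 (pickup(A)): towers=[B/E; C; D] holding=A
step 6 (stack(A, E)): towers=[B/E/A; C; D] holding=-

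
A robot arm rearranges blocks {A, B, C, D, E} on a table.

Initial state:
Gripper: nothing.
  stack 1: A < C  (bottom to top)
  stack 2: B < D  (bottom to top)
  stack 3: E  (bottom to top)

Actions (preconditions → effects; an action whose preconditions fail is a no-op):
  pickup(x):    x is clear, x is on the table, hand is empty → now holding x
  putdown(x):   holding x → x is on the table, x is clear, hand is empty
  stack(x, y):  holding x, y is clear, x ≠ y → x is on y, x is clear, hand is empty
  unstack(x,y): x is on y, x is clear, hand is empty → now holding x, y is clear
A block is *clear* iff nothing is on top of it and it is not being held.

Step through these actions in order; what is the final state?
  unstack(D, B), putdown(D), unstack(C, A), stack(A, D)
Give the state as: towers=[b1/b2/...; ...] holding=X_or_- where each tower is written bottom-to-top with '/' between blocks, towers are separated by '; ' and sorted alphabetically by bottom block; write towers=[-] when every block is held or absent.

towers=[A; B; D; E] holding=C

step 1 (unstack(D, B)): towers=[A/C; B; E] holding=D
step 2 (putdown(D)): towers=[A/C; B; D; E] holding=-
step 3 (unstack(C, A)): towers=[A; B; D; E] holding=C
step 4 (stack(A, D)) [no-op]: towers=[A; B; D; E] holding=C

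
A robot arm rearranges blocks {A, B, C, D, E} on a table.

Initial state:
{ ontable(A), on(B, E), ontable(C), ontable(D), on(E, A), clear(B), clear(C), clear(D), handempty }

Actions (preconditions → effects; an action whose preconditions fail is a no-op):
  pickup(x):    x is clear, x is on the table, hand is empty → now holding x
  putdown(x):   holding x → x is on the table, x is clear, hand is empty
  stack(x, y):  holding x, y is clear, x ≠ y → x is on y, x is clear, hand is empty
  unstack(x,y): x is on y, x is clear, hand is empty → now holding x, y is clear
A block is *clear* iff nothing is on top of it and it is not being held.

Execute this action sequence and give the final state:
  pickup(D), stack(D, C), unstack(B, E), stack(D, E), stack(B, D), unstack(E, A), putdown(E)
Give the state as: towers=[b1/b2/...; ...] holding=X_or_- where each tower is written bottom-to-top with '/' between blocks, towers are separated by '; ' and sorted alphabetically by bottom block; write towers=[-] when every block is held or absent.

step 1 (pickup(D)): towers=[A/E/B; C] holding=D
step 2 (stack(D, C)): towers=[A/E/B; C/D] holding=-
step 3 (unstack(B, E)): towers=[A/E; C/D] holding=B
step 4 (stack(D, E)) [no-op]: towers=[A/E; C/D] holding=B
step 5 (stack(B, D)): towers=[A/E; C/D/B] holding=-
step 6 (unstack(E, A)): towers=[A; C/D/B] holding=E
step 7 (putdown(E)): towers=[A; C/D/B; E] holding=-

towers=[A; C/D/B; E] holding=-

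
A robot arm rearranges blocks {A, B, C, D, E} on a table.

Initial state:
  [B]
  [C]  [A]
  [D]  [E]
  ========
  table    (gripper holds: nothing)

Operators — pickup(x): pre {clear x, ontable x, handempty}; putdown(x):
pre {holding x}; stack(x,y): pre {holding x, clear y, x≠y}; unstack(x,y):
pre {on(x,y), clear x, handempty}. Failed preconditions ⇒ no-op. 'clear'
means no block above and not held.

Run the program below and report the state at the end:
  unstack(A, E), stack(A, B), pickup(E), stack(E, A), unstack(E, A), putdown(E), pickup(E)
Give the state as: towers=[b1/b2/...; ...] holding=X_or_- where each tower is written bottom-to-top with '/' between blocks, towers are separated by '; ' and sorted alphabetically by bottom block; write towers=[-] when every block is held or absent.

towers=[D/C/B/A] holding=E

step 1 (unstack(A, E)): towers=[D/C/B; E] holding=A
step 2 (stack(A, B)): towers=[D/C/B/A; E] holding=-
step 3 (pickup(E)): towers=[D/C/B/A] holding=E
step 4 (stack(E, A)): towers=[D/C/B/A/E] holding=-
step 5 (unstack(E, A)): towers=[D/C/B/A] holding=E
step 6 (putdown(E)): towers=[D/C/B/A; E] holding=-
step 7 (pickup(E)): towers=[D/C/B/A] holding=E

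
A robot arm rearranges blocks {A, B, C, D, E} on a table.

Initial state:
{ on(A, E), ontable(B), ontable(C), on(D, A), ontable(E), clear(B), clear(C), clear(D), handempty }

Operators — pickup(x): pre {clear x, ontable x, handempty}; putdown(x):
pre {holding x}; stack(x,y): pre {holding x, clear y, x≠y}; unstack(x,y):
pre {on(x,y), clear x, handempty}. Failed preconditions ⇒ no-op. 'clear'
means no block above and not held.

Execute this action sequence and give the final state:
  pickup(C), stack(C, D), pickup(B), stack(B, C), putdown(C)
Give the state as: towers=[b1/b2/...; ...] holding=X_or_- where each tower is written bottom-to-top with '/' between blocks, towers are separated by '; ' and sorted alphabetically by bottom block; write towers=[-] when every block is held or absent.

towers=[E/A/D/C/B] holding=-

step 1 (pickup(C)): towers=[B; E/A/D] holding=C
step 2 (stack(C, D)): towers=[B; E/A/D/C] holding=-
step 3 (pickup(B)): towers=[E/A/D/C] holding=B
step 4 (stack(B, C)): towers=[E/A/D/C/B] holding=-
step 5 (putdown(C)) [no-op]: towers=[E/A/D/C/B] holding=-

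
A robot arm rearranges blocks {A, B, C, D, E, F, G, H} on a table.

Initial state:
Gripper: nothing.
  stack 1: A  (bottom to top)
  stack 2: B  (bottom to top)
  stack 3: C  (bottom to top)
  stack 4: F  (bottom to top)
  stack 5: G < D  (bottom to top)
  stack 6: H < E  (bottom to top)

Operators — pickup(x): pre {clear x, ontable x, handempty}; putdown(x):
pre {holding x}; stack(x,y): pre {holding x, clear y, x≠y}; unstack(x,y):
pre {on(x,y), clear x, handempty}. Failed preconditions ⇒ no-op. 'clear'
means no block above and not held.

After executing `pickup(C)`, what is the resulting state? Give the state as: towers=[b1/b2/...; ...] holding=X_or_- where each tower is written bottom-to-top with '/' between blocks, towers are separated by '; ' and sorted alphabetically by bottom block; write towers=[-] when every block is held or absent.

before: towers=[A; B; C; F; G/D; H/E] holding=-
pre[pickup(C)]: clear(C) yes, ontable(C) yes, handempty yes
all met → apply pickup(C)
after:  towers=[A; B; F; G/D; H/E] holding=C

towers=[A; B; F; G/D; H/E] holding=C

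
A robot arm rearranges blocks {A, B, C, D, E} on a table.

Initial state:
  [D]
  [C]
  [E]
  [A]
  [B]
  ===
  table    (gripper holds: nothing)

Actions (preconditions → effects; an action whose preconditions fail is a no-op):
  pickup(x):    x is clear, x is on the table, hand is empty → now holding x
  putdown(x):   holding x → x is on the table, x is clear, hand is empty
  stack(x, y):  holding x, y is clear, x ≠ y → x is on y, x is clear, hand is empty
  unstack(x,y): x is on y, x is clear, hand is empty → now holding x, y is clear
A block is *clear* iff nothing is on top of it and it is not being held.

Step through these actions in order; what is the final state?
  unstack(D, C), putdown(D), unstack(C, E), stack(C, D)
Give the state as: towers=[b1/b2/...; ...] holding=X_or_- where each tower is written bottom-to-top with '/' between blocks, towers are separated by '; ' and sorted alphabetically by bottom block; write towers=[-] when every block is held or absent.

step 1 (unstack(D, C)): towers=[B/A/E/C] holding=D
step 2 (putdown(D)): towers=[B/A/E/C; D] holding=-
step 3 (unstack(C, E)): towers=[B/A/E; D] holding=C
step 4 (stack(C, D)): towers=[B/A/E; D/C] holding=-

towers=[B/A/E; D/C] holding=-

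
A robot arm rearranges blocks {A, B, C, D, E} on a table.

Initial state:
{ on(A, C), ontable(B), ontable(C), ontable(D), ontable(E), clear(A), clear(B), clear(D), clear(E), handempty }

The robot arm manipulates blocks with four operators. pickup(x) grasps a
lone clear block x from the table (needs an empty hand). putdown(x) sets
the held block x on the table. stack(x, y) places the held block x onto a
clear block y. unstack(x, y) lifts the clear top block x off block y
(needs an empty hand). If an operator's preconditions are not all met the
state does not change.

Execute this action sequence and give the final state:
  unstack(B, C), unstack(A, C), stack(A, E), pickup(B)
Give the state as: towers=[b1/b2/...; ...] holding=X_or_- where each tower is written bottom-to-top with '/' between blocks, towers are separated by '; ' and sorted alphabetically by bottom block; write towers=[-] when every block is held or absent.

towers=[C; D; E/A] holding=B

step 1 (unstack(B, C)) [no-op]: towers=[B; C/A; D; E] holding=-
step 2 (unstack(A, C)): towers=[B; C; D; E] holding=A
step 3 (stack(A, E)): towers=[B; C; D; E/A] holding=-
step 4 (pickup(B)): towers=[C; D; E/A] holding=B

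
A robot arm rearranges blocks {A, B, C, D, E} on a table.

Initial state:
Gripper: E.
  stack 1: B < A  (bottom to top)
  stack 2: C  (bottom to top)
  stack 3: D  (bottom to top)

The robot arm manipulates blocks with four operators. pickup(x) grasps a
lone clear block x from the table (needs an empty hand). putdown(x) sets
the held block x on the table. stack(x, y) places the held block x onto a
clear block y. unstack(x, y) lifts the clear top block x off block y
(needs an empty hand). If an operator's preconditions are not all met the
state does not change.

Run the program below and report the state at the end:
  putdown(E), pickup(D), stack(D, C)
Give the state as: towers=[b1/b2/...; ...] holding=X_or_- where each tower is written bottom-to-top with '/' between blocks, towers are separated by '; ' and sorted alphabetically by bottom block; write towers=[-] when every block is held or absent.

step 1 (putdown(E)): towers=[B/A; C; D; E] holding=-
step 2 (pickup(D)): towers=[B/A; C; E] holding=D
step 3 (stack(D, C)): towers=[B/A; C/D; E] holding=-

towers=[B/A; C/D; E] holding=-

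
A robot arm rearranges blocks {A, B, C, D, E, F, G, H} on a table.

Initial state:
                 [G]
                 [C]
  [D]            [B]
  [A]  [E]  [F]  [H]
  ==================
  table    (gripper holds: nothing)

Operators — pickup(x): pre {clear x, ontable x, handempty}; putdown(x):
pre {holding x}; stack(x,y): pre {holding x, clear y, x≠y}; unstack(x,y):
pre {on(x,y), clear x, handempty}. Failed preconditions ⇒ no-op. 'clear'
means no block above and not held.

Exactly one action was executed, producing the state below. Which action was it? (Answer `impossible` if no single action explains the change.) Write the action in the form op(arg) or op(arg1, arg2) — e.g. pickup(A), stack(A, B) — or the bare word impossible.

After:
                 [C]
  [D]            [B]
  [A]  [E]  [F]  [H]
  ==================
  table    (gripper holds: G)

unstack(G, C)

target: towers=[A/D; E; F; H/B/C] holding=G
     unstack(G, C) → towers=[A/D; E; F; H/B/C] holding=G  ← match
         pickup(E) → towers=[A/D; F; H/B/C/G] holding=E
         pickup(F) → towers=[A/D; E; H/B/C/G] holding=F
     unstack(D, A) → towers=[A; E; F; H/B/C/G] holding=D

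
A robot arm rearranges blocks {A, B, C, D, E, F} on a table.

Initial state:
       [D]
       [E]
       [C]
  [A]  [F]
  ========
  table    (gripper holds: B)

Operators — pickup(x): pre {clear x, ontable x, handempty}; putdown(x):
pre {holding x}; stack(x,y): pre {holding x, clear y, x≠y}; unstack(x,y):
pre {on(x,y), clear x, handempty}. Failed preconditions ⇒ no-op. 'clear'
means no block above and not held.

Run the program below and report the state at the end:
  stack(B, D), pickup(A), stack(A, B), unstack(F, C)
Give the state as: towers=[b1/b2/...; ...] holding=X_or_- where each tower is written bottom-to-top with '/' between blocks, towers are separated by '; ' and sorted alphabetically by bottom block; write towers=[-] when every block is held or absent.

step 1 (stack(B, D)): towers=[A; F/C/E/D/B] holding=-
step 2 (pickup(A)): towers=[F/C/E/D/B] holding=A
step 3 (stack(A, B)): towers=[F/C/E/D/B/A] holding=-
step 4 (unstack(F, C)) [no-op]: towers=[F/C/E/D/B/A] holding=-

towers=[F/C/E/D/B/A] holding=-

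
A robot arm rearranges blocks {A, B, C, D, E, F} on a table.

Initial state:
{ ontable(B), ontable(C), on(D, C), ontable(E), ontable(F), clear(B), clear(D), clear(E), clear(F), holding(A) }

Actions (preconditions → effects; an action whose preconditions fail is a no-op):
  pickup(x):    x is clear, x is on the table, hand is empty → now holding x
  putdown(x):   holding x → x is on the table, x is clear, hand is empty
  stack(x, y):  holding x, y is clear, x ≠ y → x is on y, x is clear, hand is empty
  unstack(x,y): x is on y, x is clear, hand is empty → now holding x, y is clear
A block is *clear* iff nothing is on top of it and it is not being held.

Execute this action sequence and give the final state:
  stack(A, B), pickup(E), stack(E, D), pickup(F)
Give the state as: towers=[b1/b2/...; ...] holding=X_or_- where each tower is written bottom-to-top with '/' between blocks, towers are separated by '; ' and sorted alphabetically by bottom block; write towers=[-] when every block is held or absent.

step 1 (stack(A, B)): towers=[B/A; C/D; E; F] holding=-
step 2 (pickup(E)): towers=[B/A; C/D; F] holding=E
step 3 (stack(E, D)): towers=[B/A; C/D/E; F] holding=-
step 4 (pickup(F)): towers=[B/A; C/D/E] holding=F

towers=[B/A; C/D/E] holding=F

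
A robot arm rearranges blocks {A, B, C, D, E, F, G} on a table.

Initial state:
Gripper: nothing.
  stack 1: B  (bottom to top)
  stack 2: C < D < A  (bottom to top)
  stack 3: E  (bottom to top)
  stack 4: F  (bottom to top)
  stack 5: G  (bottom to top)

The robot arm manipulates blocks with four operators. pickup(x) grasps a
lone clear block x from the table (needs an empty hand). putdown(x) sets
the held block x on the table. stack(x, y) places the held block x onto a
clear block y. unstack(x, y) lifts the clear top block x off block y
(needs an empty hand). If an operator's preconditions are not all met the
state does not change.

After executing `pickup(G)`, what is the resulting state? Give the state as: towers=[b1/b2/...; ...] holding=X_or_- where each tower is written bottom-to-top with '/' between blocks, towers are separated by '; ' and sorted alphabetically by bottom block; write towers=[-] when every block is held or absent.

towers=[B; C/D/A; E; F] holding=G

before: towers=[B; C/D/A; E; F; G] holding=-
pre[pickup(G)]: clear(G) yes, ontable(G) yes, handempty yes
all met → apply pickup(G)
after:  towers=[B; C/D/A; E; F] holding=G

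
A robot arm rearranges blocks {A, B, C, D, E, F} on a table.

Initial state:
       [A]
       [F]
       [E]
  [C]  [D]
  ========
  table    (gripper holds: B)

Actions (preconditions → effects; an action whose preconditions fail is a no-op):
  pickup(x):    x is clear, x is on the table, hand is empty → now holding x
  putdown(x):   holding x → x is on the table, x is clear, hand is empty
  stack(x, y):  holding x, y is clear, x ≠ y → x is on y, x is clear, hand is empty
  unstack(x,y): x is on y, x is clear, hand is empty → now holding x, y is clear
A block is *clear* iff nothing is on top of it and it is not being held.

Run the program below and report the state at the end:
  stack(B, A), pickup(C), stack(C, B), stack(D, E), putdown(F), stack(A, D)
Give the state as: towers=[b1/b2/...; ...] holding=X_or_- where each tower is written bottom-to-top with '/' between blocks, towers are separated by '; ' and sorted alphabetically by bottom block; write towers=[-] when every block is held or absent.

step 1 (stack(B, A)): towers=[C; D/E/F/A/B] holding=-
step 2 (pickup(C)): towers=[D/E/F/A/B] holding=C
step 3 (stack(C, B)): towers=[D/E/F/A/B/C] holding=-
step 4 (stack(D, E)) [no-op]: towers=[D/E/F/A/B/C] holding=-
step 5 (putdown(F)) [no-op]: towers=[D/E/F/A/B/C] holding=-
step 6 (stack(A, D)) [no-op]: towers=[D/E/F/A/B/C] holding=-

towers=[D/E/F/A/B/C] holding=-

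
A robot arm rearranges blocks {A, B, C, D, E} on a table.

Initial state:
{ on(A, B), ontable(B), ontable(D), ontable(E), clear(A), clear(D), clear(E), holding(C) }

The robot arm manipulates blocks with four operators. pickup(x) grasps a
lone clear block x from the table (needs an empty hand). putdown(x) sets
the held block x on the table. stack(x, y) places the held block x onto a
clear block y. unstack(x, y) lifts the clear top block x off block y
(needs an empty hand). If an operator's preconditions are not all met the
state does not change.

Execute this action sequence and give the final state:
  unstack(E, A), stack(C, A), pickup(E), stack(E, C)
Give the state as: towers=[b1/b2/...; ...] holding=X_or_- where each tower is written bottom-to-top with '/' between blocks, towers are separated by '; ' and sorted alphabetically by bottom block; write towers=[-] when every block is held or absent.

towers=[B/A/C/E; D] holding=-

step 1 (unstack(E, A)) [no-op]: towers=[B/A; D; E] holding=C
step 2 (stack(C, A)): towers=[B/A/C; D; E] holding=-
step 3 (pickup(E)): towers=[B/A/C; D] holding=E
step 4 (stack(E, C)): towers=[B/A/C/E; D] holding=-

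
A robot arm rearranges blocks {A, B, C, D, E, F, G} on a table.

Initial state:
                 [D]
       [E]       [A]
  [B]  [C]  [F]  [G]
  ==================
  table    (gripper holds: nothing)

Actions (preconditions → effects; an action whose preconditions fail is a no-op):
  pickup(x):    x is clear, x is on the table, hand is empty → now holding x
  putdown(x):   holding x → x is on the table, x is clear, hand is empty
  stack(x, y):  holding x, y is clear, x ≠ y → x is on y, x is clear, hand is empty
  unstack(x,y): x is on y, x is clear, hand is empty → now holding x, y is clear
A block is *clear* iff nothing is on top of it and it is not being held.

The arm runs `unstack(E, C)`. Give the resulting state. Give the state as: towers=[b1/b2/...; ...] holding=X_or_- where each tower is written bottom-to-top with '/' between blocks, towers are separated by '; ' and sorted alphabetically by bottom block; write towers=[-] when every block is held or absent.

towers=[B; C; F; G/A/D] holding=E

before: towers=[B; C/E; F; G/A/D] holding=-
pre[unstack(E, C)]: on(E,C) yes, clear(E) yes, handempty yes
all met → apply unstack(E, C)
after:  towers=[B; C; F; G/A/D] holding=E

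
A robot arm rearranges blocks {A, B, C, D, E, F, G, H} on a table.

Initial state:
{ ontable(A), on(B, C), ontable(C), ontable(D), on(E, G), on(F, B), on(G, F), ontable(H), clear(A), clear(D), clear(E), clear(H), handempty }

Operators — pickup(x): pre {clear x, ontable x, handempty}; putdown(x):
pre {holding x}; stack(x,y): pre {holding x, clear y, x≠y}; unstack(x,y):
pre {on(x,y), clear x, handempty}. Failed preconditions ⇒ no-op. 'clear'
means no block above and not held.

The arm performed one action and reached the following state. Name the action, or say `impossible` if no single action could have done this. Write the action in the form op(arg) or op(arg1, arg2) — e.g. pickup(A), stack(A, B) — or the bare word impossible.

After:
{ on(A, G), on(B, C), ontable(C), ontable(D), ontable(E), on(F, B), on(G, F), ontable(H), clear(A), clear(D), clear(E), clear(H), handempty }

impossible

target: towers=[C/B/F/G/A; D; E; H] holding=-
         pickup(A) → towers=[C/B/F/G/E; D; H] holding=A
     unstack(E, G) → towers=[A; C/B/F/G; D; H] holding=E
         pickup(H) → towers=[A; C/B/F/G/E; D] holding=H
         pickup(D) → towers=[A; C/B/F/G/E; H] holding=D
none of the 4 applicable actions match → impossible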